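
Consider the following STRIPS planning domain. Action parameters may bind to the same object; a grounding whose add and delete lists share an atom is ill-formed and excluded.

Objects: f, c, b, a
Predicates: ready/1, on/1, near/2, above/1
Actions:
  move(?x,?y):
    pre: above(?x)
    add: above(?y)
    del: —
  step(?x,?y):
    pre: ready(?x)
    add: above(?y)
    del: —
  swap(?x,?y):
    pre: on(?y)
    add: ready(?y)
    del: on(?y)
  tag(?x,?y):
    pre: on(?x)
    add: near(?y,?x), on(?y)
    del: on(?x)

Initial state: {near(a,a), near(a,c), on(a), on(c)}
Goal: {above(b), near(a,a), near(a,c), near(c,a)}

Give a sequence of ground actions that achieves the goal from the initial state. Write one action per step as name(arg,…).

swap(f,c); step(c,b); tag(a,c)

1. swap(f,c)  →  {near(a,a), near(a,c), on(a), ready(c)}
2. step(c,b)  →  {above(b), near(a,a), near(a,c), on(a), ready(c)}
3. tag(a,c)  →  {above(b), near(a,a), near(a,c), near(c,a), on(c), ready(c)}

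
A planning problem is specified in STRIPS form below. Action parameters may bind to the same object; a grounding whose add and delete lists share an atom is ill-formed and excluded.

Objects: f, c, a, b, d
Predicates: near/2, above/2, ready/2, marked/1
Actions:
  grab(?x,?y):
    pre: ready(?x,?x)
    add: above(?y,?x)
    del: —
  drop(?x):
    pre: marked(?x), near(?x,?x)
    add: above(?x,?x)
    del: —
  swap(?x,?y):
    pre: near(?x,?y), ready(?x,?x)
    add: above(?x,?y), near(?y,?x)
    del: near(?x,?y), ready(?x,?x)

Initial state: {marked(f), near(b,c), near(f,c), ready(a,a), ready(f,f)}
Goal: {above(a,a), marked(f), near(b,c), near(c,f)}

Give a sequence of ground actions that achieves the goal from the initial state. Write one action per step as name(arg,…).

1. grab(a,a)  →  {above(a,a), marked(f), near(b,c), near(f,c), ready(a,a), ready(f,f)}
2. swap(f,c)  →  {above(a,a), above(f,c), marked(f), near(b,c), near(c,f), ready(a,a)}

grab(a,a); swap(f,c)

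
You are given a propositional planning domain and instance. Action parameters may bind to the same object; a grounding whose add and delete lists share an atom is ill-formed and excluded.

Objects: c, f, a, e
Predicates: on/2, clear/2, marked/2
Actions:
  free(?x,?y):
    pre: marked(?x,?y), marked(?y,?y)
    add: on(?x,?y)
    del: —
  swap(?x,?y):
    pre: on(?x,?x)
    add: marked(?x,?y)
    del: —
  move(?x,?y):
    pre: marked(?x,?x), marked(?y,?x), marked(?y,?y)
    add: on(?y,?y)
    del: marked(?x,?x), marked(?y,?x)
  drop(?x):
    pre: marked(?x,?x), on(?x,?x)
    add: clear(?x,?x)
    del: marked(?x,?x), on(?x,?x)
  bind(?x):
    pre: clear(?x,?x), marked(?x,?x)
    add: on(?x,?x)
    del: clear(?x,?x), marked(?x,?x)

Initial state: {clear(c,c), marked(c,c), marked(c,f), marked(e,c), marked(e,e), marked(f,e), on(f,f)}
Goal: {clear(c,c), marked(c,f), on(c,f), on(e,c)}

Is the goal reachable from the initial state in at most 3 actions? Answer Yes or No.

Yes

1. free(e,c)  →  {clear(c,c), marked(c,c), marked(c,f), marked(e,c), marked(e,e), marked(f,e), on(e,c), on(f,f)}
2. swap(f,f)  →  {clear(c,c), marked(c,c), marked(c,f), marked(e,c), marked(e,e), marked(f,e), marked(f,f), on(e,c), on(f,f)}
3. free(c,f)  →  {clear(c,c), marked(c,c), marked(c,f), marked(e,c), marked(e,e), marked(f,e), marked(f,f), on(c,f), on(e,c), on(f,f)}
optimal plan length = 3; 3 ≤ 3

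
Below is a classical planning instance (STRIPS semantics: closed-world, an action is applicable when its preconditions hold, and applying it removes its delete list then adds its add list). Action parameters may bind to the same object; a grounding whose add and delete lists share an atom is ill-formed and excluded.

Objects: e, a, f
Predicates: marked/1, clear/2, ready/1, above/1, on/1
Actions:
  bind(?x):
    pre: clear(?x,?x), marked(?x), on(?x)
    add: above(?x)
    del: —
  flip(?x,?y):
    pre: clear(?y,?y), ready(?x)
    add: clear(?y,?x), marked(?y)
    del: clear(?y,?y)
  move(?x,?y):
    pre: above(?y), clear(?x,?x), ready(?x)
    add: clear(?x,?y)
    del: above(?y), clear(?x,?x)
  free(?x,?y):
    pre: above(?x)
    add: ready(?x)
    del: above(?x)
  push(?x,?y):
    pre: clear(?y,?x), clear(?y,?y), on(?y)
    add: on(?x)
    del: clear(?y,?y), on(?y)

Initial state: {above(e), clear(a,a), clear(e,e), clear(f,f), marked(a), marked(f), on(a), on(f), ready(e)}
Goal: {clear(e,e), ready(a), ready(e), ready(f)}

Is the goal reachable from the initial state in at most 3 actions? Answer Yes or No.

1. bind(a)  →  {above(a), above(e), clear(a,a), clear(e,e), clear(f,f), marked(a), marked(f), on(a), on(f), ready(e)}
2. bind(f)  →  {above(a), above(e), above(f), clear(a,a), clear(e,e), clear(f,f), marked(a), marked(f), on(a), on(f), ready(e)}
3. free(a,e)  →  {above(e), above(f), clear(a,a), clear(e,e), clear(f,f), marked(a), marked(f), on(a), on(f), ready(a), ready(e)}
4. free(f,e)  →  {above(e), clear(a,a), clear(e,e), clear(f,f), marked(a), marked(f), on(a), on(f), ready(a), ready(e), ready(f)}
optimal plan length = 4; 4 > 3

No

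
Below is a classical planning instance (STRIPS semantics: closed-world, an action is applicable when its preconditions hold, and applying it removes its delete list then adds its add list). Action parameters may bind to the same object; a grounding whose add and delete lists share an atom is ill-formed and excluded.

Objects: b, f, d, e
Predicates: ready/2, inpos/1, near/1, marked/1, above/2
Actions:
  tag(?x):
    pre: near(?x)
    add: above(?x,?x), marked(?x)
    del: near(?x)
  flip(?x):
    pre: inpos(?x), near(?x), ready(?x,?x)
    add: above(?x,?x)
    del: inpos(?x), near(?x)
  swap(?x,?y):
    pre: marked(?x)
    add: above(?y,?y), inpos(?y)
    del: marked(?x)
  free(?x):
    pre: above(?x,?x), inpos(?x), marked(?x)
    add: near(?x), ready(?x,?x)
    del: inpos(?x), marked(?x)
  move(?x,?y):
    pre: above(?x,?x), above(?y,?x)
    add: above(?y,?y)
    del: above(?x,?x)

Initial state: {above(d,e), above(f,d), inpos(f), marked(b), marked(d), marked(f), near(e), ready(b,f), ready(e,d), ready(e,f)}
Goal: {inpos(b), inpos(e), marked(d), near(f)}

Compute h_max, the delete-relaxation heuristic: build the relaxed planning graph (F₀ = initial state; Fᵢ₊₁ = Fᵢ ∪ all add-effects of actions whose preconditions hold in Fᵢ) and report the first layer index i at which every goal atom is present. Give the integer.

2

F0 = init (10 atoms)
F1 = F0 ∪ {above(b,b), above(d,d), above(e,e), above(f,f), inpos(b), inpos(d), inpos(e), marked(e)}  (18 atoms)
F2 = F1 ∪ {near(b), near(d), near(f), ready(b,b), ready(d,d), ready(e,e), ready(f,f)}  (25 atoms)
goal ⊆ F2  ⇒  h_max = 2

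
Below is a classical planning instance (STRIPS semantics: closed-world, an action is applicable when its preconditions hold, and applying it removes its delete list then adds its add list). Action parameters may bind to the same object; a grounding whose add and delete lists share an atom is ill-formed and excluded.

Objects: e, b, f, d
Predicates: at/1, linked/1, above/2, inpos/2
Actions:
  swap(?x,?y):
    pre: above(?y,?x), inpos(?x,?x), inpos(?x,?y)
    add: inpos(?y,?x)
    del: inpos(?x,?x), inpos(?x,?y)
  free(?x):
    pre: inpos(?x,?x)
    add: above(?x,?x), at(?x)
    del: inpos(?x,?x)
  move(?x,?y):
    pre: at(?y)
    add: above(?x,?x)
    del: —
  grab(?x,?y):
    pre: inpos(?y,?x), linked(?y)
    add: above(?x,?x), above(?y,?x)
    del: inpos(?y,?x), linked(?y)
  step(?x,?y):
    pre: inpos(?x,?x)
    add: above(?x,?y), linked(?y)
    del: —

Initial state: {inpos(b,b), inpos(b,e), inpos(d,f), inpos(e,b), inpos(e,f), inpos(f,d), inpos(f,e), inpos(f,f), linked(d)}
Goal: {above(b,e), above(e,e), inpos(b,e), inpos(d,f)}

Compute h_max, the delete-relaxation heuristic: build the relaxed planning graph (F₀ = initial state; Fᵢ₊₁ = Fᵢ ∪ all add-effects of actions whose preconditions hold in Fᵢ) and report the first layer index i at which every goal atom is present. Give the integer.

2

F0 = init (9 atoms)
F1 = F0 ∪ {above(b,b), above(b,d), above(b,e), above(b,f), above(d,f), above(f,b), above(f,d), above(f,e), above(f,f), at(b), at(f), linked(b), linked(e), linked(f)}  (23 atoms)
F2 = F1 ∪ {above(d,d), above(e,b), above(e,e), above(e,f)}  (27 atoms)
goal ⊆ F2  ⇒  h_max = 2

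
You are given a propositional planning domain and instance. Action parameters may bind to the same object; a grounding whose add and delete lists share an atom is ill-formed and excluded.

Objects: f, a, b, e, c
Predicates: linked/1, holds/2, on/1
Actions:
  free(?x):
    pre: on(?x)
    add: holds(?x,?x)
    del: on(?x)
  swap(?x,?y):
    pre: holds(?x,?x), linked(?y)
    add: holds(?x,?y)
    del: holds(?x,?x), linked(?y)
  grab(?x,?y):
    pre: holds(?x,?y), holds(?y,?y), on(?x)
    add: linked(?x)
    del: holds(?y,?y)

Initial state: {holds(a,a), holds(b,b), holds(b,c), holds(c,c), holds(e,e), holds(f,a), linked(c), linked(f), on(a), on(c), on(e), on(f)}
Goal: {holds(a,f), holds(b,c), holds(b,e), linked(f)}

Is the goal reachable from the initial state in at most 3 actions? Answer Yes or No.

1. swap(a,f)  →  {holds(a,f), holds(b,b), holds(b,c), holds(c,c), holds(e,e), holds(f,a), linked(c), on(a), on(c), on(e), on(f)}
2. free(a)  →  {holds(a,a), holds(a,f), holds(b,b), holds(b,c), holds(c,c), holds(e,e), holds(f,a), linked(c), on(c), on(e), on(f)}
3. grab(f,a)  →  {holds(a,f), holds(b,b), holds(b,c), holds(c,c), holds(e,e), holds(f,a), linked(c), linked(f), on(c), on(e), on(f)}
4. grab(e,e)  →  {holds(a,f), holds(b,b), holds(b,c), holds(c,c), holds(f,a), linked(c), linked(e), linked(f), on(c), on(e), on(f)}
5. swap(b,e)  →  {holds(a,f), holds(b,c), holds(b,e), holds(c,c), holds(f,a), linked(c), linked(f), on(c), on(e), on(f)}
optimal plan length = 5; 5 > 3

No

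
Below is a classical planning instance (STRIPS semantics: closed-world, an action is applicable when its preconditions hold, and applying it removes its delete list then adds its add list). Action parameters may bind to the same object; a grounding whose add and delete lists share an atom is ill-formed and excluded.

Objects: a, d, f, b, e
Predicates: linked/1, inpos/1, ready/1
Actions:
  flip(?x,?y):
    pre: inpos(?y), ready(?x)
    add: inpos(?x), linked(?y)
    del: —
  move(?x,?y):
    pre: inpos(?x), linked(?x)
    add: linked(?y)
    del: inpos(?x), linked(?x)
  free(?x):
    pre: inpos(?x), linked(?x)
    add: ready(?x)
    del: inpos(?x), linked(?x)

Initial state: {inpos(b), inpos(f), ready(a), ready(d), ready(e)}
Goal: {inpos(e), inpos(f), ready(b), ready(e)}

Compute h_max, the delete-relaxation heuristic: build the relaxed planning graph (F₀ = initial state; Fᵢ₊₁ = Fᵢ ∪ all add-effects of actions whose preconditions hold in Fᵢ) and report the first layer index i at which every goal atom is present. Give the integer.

F0 = init (5 atoms)
F1 = F0 ∪ {inpos(a), inpos(d), inpos(e), linked(b), linked(f)}  (10 atoms)
F2 = F1 ∪ {linked(a), linked(d), linked(e), ready(b), ready(f)}  (15 atoms)
goal ⊆ F2  ⇒  h_max = 2

2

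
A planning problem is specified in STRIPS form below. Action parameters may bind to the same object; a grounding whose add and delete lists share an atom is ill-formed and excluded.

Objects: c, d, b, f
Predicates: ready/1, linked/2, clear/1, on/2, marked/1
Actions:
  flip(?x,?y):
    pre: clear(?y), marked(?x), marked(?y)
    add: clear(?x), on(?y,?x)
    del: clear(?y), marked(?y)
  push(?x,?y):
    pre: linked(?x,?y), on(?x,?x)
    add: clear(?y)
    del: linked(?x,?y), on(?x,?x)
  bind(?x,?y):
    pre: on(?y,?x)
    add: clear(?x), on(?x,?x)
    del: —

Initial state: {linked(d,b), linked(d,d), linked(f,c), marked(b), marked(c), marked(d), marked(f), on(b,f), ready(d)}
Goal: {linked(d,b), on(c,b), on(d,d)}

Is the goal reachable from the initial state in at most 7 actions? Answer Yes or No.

Yes

1. bind(f,b)  →  {clear(f), linked(d,b), linked(d,d), linked(f,c), marked(b), marked(c), marked(d), marked(f), on(b,f), on(f,f), ready(d)}
2. flip(c,f)  →  {clear(c), linked(d,b), linked(d,d), linked(f,c), marked(b), marked(c), marked(d), on(b,f), on(f,c), on(f,f), ready(d)}
3. flip(b,c)  →  {clear(b), linked(d,b), linked(d,d), linked(f,c), marked(b), marked(d), on(b,f), on(c,b), on(f,c), on(f,f), ready(d)}
4. flip(d,b)  →  {clear(d), linked(d,b), linked(d,d), linked(f,c), marked(d), on(b,d), on(b,f), on(c,b), on(f,c), on(f,f), ready(d)}
5. bind(d,b)  →  {clear(d), linked(d,b), linked(d,d), linked(f,c), marked(d), on(b,d), on(b,f), on(c,b), on(d,d), on(f,c), on(f,f), ready(d)}
optimal plan length = 5; 5 ≤ 7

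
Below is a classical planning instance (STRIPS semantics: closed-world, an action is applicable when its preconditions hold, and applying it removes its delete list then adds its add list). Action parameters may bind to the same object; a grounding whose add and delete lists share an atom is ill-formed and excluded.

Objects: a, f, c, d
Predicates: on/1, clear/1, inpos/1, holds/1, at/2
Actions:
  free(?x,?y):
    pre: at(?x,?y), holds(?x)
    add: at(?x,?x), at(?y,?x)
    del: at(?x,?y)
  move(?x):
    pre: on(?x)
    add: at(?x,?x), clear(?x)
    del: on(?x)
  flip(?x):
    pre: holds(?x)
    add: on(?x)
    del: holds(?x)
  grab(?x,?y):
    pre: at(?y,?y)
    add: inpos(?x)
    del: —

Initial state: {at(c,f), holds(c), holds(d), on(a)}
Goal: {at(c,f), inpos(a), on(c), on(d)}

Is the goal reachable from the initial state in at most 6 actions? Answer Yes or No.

Yes

1. move(a)  →  {at(a,a), at(c,f), clear(a), holds(c), holds(d)}
2. flip(c)  →  {at(a,a), at(c,f), clear(a), holds(d), on(c)}
3. flip(d)  →  {at(a,a), at(c,f), clear(a), on(c), on(d)}
4. grab(a,a)  →  {at(a,a), at(c,f), clear(a), inpos(a), on(c), on(d)}
optimal plan length = 4; 4 ≤ 6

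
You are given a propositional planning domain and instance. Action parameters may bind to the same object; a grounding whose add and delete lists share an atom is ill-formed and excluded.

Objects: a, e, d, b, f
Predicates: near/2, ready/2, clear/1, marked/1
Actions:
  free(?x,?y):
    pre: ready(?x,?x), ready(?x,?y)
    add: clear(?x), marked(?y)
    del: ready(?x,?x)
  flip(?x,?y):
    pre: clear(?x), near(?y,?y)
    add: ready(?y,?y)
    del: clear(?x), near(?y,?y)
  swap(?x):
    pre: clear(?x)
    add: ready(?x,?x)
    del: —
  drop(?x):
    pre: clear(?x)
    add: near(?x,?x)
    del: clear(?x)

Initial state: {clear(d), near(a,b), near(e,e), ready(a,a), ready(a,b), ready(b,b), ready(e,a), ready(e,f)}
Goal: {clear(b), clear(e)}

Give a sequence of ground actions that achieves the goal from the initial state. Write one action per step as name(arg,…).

free(b,b); flip(d,e); free(e,a)

1. free(b,b)  →  {clear(b), clear(d), marked(b), near(a,b), near(e,e), ready(a,a), ready(a,b), ready(e,a), ready(e,f)}
2. flip(d,e)  →  {clear(b), marked(b), near(a,b), ready(a,a), ready(a,b), ready(e,a), ready(e,e), ready(e,f)}
3. free(e,a)  →  {clear(b), clear(e), marked(a), marked(b), near(a,b), ready(a,a), ready(a,b), ready(e,a), ready(e,f)}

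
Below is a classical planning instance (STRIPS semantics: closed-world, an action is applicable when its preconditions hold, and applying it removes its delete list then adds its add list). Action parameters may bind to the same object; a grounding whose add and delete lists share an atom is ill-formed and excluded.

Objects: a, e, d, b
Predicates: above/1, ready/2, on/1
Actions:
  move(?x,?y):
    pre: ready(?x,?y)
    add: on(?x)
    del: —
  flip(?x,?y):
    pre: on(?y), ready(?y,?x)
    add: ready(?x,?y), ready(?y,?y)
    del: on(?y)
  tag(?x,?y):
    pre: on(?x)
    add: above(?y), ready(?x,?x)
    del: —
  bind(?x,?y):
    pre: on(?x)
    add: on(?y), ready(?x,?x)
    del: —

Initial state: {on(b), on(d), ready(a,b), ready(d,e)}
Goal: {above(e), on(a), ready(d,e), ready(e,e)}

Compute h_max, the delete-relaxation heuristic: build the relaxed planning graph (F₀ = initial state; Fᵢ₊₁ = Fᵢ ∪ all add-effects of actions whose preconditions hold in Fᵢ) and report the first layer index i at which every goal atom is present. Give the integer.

F0 = init (4 atoms)
F1 = F0 ∪ {above(a), above(b), above(d), above(e), on(a), on(e), ready(b,b), ready(d,d), ready(e,d)}  (13 atoms)
F2 = F1 ∪ {ready(a,a), ready(b,a), ready(e,e)}  (16 atoms)
goal ⊆ F2  ⇒  h_max = 2

2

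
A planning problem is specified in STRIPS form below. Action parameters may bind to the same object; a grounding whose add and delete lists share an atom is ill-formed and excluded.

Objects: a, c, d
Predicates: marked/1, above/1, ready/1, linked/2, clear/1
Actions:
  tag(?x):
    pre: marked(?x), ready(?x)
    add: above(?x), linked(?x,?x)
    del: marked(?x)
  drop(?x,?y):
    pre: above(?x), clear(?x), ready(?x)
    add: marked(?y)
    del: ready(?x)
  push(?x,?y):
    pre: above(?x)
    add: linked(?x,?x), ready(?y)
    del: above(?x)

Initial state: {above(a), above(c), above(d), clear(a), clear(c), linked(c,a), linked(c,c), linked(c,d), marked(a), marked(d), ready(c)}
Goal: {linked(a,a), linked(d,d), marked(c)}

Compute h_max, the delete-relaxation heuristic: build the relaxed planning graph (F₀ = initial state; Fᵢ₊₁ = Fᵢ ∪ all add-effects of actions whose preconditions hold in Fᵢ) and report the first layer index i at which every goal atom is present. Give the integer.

1

F0 = init (11 atoms)
F1 = F0 ∪ {linked(a,a), linked(d,d), marked(c), ready(a), ready(d)}  (16 atoms)
goal ⊆ F1  ⇒  h_max = 1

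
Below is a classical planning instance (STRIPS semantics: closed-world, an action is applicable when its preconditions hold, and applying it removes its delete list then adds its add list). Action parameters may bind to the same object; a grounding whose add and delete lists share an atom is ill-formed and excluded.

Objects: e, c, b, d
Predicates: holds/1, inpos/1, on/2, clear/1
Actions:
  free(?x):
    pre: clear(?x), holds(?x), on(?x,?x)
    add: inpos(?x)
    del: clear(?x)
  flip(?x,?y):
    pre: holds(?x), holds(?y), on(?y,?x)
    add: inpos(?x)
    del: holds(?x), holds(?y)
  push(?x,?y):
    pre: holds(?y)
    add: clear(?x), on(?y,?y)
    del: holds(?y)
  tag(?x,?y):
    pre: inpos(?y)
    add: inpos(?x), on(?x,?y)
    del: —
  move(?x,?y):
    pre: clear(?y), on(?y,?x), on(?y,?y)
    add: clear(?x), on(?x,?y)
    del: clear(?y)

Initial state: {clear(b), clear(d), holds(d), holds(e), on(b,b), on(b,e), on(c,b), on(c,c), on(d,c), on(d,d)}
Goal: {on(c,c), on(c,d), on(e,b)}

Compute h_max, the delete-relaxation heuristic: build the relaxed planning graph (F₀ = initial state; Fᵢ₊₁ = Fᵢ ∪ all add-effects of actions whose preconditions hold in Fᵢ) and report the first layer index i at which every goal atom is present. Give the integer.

1

F0 = init (10 atoms)
F1 = F0 ∪ {clear(c), clear(e), inpos(d), on(c,d), on(e,b), on(e,e)}  (16 atoms)
goal ⊆ F1  ⇒  h_max = 1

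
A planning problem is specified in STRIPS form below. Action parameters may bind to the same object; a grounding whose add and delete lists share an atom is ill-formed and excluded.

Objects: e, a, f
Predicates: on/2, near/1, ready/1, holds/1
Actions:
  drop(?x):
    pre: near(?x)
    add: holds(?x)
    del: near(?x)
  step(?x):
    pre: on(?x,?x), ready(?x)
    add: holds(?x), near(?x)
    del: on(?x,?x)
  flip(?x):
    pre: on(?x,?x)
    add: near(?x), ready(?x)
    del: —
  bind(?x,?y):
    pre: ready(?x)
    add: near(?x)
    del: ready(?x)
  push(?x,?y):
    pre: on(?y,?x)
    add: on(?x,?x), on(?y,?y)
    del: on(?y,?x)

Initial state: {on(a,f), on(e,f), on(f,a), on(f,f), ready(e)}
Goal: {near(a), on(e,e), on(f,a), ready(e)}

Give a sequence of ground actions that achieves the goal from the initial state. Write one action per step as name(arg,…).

push(f,e); push(f,a); flip(a)

1. push(f,e)  →  {on(a,f), on(e,e), on(f,a), on(f,f), ready(e)}
2. push(f,a)  →  {on(a,a), on(e,e), on(f,a), on(f,f), ready(e)}
3. flip(a)  →  {near(a), on(a,a), on(e,e), on(f,a), on(f,f), ready(a), ready(e)}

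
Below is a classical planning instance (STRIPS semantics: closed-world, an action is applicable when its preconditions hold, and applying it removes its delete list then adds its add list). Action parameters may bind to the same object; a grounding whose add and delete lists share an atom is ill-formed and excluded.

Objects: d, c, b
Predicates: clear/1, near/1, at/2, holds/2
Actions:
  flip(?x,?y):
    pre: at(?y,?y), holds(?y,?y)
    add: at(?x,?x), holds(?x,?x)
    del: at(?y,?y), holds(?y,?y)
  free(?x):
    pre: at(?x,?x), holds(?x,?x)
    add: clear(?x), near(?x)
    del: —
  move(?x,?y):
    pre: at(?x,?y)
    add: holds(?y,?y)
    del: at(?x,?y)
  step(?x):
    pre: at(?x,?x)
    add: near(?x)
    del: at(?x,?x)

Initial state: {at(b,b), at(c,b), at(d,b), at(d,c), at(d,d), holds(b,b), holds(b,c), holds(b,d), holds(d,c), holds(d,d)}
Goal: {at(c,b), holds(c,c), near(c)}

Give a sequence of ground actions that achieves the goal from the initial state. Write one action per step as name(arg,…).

flip(c,d); free(c)

1. flip(c,d)  →  {at(b,b), at(c,b), at(c,c), at(d,b), at(d,c), holds(b,b), holds(b,c), holds(b,d), holds(c,c), holds(d,c)}
2. free(c)  →  {at(b,b), at(c,b), at(c,c), at(d,b), at(d,c), clear(c), holds(b,b), holds(b,c), holds(b,d), holds(c,c), holds(d,c), near(c)}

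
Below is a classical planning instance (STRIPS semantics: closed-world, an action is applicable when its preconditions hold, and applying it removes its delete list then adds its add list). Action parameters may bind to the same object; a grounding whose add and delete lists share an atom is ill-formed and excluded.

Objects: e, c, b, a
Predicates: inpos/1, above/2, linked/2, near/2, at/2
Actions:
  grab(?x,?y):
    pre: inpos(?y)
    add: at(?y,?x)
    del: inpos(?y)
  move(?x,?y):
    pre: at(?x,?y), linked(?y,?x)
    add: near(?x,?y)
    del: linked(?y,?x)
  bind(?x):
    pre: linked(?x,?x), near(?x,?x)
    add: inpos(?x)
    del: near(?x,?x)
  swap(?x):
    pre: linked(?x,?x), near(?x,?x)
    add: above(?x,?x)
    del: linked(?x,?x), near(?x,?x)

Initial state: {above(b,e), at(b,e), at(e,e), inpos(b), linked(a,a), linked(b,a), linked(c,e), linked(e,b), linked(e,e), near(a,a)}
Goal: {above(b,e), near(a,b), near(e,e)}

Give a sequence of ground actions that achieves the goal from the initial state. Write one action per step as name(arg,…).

move(e,e); bind(a); grab(b,a); move(a,b)

1. move(e,e)  →  {above(b,e), at(b,e), at(e,e), inpos(b), linked(a,a), linked(b,a), linked(c,e), linked(e,b), near(a,a), near(e,e)}
2. bind(a)  →  {above(b,e), at(b,e), at(e,e), inpos(a), inpos(b), linked(a,a), linked(b,a), linked(c,e), linked(e,b), near(e,e)}
3. grab(b,a)  →  {above(b,e), at(a,b), at(b,e), at(e,e), inpos(b), linked(a,a), linked(b,a), linked(c,e), linked(e,b), near(e,e)}
4. move(a,b)  →  {above(b,e), at(a,b), at(b,e), at(e,e), inpos(b), linked(a,a), linked(c,e), linked(e,b), near(a,b), near(e,e)}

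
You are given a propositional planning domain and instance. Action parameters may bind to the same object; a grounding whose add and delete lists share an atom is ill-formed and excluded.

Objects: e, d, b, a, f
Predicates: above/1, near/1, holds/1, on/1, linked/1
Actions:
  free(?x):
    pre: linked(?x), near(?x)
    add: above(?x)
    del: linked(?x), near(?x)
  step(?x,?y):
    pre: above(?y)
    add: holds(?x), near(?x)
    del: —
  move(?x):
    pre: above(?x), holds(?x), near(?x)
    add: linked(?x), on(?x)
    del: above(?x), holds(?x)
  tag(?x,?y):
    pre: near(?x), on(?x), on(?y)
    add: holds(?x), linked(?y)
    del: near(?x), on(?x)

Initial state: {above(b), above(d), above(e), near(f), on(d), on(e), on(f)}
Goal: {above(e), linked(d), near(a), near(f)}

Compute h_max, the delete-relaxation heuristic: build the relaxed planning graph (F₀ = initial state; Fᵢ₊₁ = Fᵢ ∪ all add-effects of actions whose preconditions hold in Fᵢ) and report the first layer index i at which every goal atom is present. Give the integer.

1

F0 = init (7 atoms)
F1 = F0 ∪ {holds(a), holds(b), holds(d), holds(e), holds(f), linked(d), linked(e), linked(f), near(a), near(b), near(d), near(e)}  (19 atoms)
goal ⊆ F1  ⇒  h_max = 1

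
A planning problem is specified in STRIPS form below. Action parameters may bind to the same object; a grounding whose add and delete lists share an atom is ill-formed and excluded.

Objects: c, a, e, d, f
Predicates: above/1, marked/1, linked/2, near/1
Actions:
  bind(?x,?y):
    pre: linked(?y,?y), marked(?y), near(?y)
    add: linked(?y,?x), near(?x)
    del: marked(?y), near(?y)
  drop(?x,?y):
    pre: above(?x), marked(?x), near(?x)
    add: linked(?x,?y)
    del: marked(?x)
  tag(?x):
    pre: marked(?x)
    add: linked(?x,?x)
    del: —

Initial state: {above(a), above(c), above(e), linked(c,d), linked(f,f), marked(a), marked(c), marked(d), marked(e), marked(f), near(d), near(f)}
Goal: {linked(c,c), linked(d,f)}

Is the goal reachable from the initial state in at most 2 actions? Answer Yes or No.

1. tag(c)  →  {above(a), above(c), above(e), linked(c,c), linked(c,d), linked(f,f), marked(a), marked(c), marked(d), marked(e), marked(f), near(d), near(f)}
2. tag(d)  →  {above(a), above(c), above(e), linked(c,c), linked(c,d), linked(d,d), linked(f,f), marked(a), marked(c), marked(d), marked(e), marked(f), near(d), near(f)}
3. bind(f,d)  →  {above(a), above(c), above(e), linked(c,c), linked(c,d), linked(d,d), linked(d,f), linked(f,f), marked(a), marked(c), marked(e), marked(f), near(f)}
optimal plan length = 3; 3 > 2

No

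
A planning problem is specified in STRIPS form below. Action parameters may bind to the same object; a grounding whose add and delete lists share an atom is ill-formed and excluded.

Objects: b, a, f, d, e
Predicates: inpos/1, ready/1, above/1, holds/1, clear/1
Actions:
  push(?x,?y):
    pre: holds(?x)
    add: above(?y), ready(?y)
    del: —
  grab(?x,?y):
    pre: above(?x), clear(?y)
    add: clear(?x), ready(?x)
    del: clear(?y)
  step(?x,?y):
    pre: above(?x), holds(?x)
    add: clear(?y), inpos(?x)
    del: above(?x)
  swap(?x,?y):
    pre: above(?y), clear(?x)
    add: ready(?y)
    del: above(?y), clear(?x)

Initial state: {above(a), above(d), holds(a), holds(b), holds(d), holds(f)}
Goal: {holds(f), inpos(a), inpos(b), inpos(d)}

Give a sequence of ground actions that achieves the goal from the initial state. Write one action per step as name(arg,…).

1. push(b,b)  →  {above(a), above(b), above(d), holds(a), holds(b), holds(d), holds(f), ready(b)}
2. step(b,b)  →  {above(a), above(d), clear(b), holds(a), holds(b), holds(d), holds(f), inpos(b), ready(b)}
3. step(a,b)  →  {above(d), clear(b), holds(a), holds(b), holds(d), holds(f), inpos(a), inpos(b), ready(b)}
4. step(d,b)  →  {clear(b), holds(a), holds(b), holds(d), holds(f), inpos(a), inpos(b), inpos(d), ready(b)}

push(b,b); step(b,b); step(a,b); step(d,b)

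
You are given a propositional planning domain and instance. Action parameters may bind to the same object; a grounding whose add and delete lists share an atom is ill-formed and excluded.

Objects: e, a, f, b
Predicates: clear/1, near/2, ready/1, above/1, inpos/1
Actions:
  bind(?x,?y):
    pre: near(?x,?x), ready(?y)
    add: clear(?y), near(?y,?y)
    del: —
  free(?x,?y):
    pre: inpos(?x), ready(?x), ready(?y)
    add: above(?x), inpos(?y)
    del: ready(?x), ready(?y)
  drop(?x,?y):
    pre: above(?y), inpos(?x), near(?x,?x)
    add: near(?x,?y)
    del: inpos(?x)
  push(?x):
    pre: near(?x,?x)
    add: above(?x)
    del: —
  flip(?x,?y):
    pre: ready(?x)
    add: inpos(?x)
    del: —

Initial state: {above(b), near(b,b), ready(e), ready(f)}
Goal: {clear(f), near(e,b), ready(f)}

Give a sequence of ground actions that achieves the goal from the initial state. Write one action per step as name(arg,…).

bind(b,e); bind(e,f); flip(e,e); drop(e,b)

1. bind(b,e)  →  {above(b), clear(e), near(b,b), near(e,e), ready(e), ready(f)}
2. bind(e,f)  →  {above(b), clear(e), clear(f), near(b,b), near(e,e), near(f,f), ready(e), ready(f)}
3. flip(e,e)  →  {above(b), clear(e), clear(f), inpos(e), near(b,b), near(e,e), near(f,f), ready(e), ready(f)}
4. drop(e,b)  →  {above(b), clear(e), clear(f), near(b,b), near(e,b), near(e,e), near(f,f), ready(e), ready(f)}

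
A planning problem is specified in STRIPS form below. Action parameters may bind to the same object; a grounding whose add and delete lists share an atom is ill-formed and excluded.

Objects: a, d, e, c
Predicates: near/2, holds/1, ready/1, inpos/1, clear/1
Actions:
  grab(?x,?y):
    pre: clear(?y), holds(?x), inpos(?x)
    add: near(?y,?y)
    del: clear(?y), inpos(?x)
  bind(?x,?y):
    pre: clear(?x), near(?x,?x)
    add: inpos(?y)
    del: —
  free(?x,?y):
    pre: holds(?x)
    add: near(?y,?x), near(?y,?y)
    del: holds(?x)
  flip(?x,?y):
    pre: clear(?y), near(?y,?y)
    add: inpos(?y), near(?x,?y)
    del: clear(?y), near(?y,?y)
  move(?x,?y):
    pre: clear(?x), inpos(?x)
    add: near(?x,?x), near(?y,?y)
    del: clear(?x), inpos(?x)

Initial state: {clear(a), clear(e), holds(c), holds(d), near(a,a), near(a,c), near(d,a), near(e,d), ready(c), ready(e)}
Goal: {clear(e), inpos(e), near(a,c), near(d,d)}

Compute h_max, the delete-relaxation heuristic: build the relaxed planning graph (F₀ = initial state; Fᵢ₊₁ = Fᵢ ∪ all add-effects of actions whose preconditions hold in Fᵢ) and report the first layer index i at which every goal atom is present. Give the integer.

1

F0 = init (10 atoms)
F1 = F0 ∪ {inpos(a), inpos(c), inpos(d), inpos(e), near(a,d), near(c,a), near(c,c), near(c,d), near(d,c), near(d,d), near(e,a), near(e,c), near(e,e)}  (23 atoms)
goal ⊆ F1  ⇒  h_max = 1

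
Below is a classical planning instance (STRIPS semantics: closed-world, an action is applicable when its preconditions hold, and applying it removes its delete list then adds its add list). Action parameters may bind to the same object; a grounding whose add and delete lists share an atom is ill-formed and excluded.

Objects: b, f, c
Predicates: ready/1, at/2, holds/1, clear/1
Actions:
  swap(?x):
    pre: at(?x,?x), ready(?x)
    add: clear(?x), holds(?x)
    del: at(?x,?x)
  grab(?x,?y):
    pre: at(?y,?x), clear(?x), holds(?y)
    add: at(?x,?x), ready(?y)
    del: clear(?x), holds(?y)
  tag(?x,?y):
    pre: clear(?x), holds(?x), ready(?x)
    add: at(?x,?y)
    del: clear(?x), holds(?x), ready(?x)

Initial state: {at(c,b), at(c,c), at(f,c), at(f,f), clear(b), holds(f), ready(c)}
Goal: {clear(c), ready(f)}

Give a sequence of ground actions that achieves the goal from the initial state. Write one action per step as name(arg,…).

swap(c); grab(c,f); swap(c)

1. swap(c)  →  {at(c,b), at(f,c), at(f,f), clear(b), clear(c), holds(c), holds(f), ready(c)}
2. grab(c,f)  →  {at(c,b), at(c,c), at(f,c), at(f,f), clear(b), holds(c), ready(c), ready(f)}
3. swap(c)  →  {at(c,b), at(f,c), at(f,f), clear(b), clear(c), holds(c), ready(c), ready(f)}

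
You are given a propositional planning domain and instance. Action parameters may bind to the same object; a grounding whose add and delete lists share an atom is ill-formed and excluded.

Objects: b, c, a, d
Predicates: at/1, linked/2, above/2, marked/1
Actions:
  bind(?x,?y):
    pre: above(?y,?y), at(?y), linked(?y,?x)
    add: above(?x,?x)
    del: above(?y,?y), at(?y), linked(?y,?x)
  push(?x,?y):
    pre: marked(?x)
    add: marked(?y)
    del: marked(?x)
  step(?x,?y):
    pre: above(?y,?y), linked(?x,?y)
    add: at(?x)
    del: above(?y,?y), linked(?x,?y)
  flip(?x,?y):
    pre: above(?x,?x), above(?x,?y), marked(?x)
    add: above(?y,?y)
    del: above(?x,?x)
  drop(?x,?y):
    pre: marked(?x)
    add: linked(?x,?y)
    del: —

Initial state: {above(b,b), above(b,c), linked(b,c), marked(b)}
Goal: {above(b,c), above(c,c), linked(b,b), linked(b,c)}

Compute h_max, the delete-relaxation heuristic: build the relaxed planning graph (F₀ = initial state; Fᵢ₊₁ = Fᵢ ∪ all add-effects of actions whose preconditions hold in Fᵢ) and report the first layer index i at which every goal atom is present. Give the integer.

F0 = init (4 atoms)
F1 = F0 ∪ {above(c,c), linked(b,a), linked(b,b), linked(b,d), marked(a), marked(c), marked(d)}  (11 atoms)
goal ⊆ F1  ⇒  h_max = 1

1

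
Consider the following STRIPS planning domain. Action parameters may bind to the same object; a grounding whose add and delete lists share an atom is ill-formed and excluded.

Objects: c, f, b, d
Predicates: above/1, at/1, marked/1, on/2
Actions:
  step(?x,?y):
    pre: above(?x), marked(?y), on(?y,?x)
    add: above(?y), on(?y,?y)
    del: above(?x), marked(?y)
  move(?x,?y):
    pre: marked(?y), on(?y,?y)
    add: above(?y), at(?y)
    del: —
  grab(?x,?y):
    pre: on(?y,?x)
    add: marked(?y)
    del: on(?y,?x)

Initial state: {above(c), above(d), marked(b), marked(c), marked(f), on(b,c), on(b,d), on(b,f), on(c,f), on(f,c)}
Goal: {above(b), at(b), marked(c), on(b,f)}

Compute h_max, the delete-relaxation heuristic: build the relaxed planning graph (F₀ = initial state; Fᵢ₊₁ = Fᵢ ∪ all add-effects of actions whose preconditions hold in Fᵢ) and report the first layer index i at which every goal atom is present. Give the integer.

2

F0 = init (10 atoms)
F1 = F0 ∪ {above(b), above(f), on(b,b), on(f,f)}  (14 atoms)
F2 = F1 ∪ {at(b), at(f), on(c,c)}  (17 atoms)
goal ⊆ F2  ⇒  h_max = 2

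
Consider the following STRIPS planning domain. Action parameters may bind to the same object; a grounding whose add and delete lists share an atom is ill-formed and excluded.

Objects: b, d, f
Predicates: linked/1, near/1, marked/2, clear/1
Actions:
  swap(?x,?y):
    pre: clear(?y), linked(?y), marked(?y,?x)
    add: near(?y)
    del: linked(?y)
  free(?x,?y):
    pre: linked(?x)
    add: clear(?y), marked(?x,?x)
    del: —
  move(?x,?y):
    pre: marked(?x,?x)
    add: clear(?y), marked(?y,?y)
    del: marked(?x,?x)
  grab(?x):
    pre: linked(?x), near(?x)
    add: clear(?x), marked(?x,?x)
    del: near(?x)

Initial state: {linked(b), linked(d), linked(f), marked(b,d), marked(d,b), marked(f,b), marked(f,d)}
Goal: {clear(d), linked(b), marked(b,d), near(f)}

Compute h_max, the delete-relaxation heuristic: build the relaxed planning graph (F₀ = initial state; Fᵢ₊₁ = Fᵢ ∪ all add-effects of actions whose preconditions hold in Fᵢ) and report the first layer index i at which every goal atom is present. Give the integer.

2

F0 = init (7 atoms)
F1 = F0 ∪ {clear(b), clear(d), clear(f), marked(b,b), marked(d,d), marked(f,f)}  (13 atoms)
F2 = F1 ∪ {near(b), near(d), near(f)}  (16 atoms)
goal ⊆ F2  ⇒  h_max = 2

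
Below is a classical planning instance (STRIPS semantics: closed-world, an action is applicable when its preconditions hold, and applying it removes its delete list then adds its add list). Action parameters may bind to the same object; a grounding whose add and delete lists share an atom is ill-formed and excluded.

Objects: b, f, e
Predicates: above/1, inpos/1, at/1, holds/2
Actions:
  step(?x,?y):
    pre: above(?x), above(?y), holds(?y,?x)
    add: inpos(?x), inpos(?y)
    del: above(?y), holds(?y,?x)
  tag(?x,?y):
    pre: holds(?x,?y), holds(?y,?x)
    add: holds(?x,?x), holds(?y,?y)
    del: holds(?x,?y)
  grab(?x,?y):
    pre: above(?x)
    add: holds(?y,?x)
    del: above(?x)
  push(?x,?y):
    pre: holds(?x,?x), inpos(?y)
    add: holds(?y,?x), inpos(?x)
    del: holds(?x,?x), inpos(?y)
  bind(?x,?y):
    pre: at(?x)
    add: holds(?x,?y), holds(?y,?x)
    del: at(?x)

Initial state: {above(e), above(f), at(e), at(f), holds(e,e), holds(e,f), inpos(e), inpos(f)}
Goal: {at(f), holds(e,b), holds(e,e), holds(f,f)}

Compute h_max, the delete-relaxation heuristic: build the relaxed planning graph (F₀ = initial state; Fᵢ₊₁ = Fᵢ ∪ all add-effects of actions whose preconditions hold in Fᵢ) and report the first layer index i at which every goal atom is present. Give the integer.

F0 = init (8 atoms)
F1 = F0 ∪ {holds(b,e), holds(b,f), holds(e,b), holds(f,b), holds(f,e), holds(f,f)}  (14 atoms)
goal ⊆ F1  ⇒  h_max = 1

1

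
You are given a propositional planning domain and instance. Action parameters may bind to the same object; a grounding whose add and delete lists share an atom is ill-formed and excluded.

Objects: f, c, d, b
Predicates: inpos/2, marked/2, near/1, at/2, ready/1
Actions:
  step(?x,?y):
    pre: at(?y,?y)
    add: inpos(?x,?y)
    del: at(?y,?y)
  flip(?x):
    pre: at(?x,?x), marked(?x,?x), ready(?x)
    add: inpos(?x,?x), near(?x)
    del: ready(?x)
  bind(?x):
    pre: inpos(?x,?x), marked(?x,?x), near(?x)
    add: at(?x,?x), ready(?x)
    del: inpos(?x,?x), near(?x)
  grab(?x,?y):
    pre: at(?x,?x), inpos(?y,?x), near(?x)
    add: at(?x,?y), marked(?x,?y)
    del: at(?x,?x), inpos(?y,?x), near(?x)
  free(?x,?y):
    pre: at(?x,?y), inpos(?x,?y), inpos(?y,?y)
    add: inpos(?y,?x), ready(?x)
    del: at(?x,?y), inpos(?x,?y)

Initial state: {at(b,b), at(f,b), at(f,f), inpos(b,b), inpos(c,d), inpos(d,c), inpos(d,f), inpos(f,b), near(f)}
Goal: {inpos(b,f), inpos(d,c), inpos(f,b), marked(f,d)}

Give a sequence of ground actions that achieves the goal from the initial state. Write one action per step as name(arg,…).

grab(f,d); free(f,b); step(f,b)

1. grab(f,d)  →  {at(b,b), at(f,b), at(f,d), inpos(b,b), inpos(c,d), inpos(d,c), inpos(f,b), marked(f,d)}
2. free(f,b)  →  {at(b,b), at(f,d), inpos(b,b), inpos(b,f), inpos(c,d), inpos(d,c), marked(f,d), ready(f)}
3. step(f,b)  →  {at(f,d), inpos(b,b), inpos(b,f), inpos(c,d), inpos(d,c), inpos(f,b), marked(f,d), ready(f)}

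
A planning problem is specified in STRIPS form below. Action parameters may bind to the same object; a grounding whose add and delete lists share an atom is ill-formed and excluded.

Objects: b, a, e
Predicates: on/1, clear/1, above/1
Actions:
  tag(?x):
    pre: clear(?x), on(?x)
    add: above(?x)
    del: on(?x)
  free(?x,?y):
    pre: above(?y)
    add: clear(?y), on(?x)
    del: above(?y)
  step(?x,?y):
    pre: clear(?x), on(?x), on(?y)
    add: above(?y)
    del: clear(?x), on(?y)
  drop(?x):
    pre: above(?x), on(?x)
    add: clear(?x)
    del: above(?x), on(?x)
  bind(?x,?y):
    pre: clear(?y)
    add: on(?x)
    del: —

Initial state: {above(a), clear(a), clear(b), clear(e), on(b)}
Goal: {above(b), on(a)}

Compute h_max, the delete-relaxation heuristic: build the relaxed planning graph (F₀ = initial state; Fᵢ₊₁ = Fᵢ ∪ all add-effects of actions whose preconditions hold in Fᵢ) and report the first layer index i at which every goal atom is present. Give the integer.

1

F0 = init (5 atoms)
F1 = F0 ∪ {above(b), on(a), on(e)}  (8 atoms)
goal ⊆ F1  ⇒  h_max = 1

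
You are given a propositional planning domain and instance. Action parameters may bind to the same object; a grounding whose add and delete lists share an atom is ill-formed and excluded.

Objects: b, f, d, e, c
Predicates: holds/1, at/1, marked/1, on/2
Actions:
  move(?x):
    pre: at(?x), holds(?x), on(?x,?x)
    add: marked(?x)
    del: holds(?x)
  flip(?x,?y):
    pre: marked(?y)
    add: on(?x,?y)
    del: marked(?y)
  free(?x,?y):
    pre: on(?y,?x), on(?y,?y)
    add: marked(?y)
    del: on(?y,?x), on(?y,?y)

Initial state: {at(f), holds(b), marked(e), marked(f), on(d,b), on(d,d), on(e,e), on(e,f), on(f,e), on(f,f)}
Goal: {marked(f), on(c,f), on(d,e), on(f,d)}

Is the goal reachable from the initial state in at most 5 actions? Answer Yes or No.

1. flip(d,e)  →  {at(f), holds(b), marked(f), on(d,b), on(d,d), on(d,e), on(e,e), on(e,f), on(f,e), on(f,f)}
2. flip(c,f)  →  {at(f), holds(b), on(c,f), on(d,b), on(d,d), on(d,e), on(e,e), on(e,f), on(f,e), on(f,f)}
3. free(b,d)  →  {at(f), holds(b), marked(d), on(c,f), on(d,e), on(e,e), on(e,f), on(f,e), on(f,f)}
4. flip(f,d)  →  {at(f), holds(b), on(c,f), on(d,e), on(e,e), on(e,f), on(f,d), on(f,e), on(f,f)}
5. free(f,f)  →  {at(f), holds(b), marked(f), on(c,f), on(d,e), on(e,e), on(e,f), on(f,d), on(f,e)}
optimal plan length = 5; 5 ≤ 5

Yes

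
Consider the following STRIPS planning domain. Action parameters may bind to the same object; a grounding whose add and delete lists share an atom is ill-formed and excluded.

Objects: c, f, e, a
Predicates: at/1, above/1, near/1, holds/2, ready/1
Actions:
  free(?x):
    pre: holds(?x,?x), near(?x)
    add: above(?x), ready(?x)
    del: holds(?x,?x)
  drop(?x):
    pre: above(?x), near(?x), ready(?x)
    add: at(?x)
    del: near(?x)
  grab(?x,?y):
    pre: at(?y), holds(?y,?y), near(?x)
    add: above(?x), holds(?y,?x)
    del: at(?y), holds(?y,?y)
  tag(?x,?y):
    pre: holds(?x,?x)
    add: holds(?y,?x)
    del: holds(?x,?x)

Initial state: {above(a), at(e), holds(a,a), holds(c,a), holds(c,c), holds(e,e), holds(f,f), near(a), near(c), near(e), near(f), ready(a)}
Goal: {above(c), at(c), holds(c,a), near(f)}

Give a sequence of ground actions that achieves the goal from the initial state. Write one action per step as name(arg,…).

1. free(c)  →  {above(a), above(c), at(e), holds(a,a), holds(c,a), holds(e,e), holds(f,f), near(a), near(c), near(e), near(f), ready(a), ready(c)}
2. drop(c)  →  {above(a), above(c), at(c), at(e), holds(a,a), holds(c,a), holds(e,e), holds(f,f), near(a), near(e), near(f), ready(a), ready(c)}

free(c); drop(c)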